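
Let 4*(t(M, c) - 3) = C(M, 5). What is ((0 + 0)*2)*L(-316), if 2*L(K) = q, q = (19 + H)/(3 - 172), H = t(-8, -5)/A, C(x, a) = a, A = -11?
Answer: 0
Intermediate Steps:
t(M, c) = 17/4 (t(M, c) = 3 + (¼)*5 = 3 + 5/4 = 17/4)
H = -17/44 (H = (17/4)/(-11) = (17/4)*(-1/11) = -17/44 ≈ -0.38636)
q = -63/572 (q = (19 - 17/44)/(3 - 172) = (819/44)/(-169) = (819/44)*(-1/169) = -63/572 ≈ -0.11014)
L(K) = -63/1144 (L(K) = (½)*(-63/572) = -63/1144)
((0 + 0)*2)*L(-316) = ((0 + 0)*2)*(-63/1144) = (0*2)*(-63/1144) = 0*(-63/1144) = 0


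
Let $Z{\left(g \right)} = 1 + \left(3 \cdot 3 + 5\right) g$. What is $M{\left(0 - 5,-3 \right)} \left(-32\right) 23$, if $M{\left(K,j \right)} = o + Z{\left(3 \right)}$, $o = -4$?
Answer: $-28704$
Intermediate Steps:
$Z{\left(g \right)} = 1 + 14 g$ ($Z{\left(g \right)} = 1 + \left(9 + 5\right) g = 1 + 14 g$)
$M{\left(K,j \right)} = 39$ ($M{\left(K,j \right)} = -4 + \left(1 + 14 \cdot 3\right) = -4 + \left(1 + 42\right) = -4 + 43 = 39$)
$M{\left(0 - 5,-3 \right)} \left(-32\right) 23 = 39 \left(-32\right) 23 = \left(-1248\right) 23 = -28704$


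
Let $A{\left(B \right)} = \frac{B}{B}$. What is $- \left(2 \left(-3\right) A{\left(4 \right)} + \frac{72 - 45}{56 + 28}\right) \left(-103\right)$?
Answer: $- \frac{16377}{28} \approx -584.89$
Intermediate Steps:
$A{\left(B \right)} = 1$
$- \left(2 \left(-3\right) A{\left(4 \right)} + \frac{72 - 45}{56 + 28}\right) \left(-103\right) = - \left(2 \left(-3\right) 1 + \frac{72 - 45}{56 + 28}\right) \left(-103\right) = - \left(\left(-6\right) 1 + \frac{27}{84}\right) \left(-103\right) = - \left(-6 + 27 \cdot \frac{1}{84}\right) \left(-103\right) = - \left(-6 + \frac{9}{28}\right) \left(-103\right) = - \frac{\left(-159\right) \left(-103\right)}{28} = \left(-1\right) \frac{16377}{28} = - \frac{16377}{28}$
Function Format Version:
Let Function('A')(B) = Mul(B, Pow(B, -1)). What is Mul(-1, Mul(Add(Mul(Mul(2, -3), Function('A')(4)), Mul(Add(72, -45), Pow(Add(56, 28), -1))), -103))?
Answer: Rational(-16377, 28) ≈ -584.89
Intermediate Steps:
Function('A')(B) = 1
Mul(-1, Mul(Add(Mul(Mul(2, -3), Function('A')(4)), Mul(Add(72, -45), Pow(Add(56, 28), -1))), -103)) = Mul(-1, Mul(Add(Mul(Mul(2, -3), 1), Mul(Add(72, -45), Pow(Add(56, 28), -1))), -103)) = Mul(-1, Mul(Add(Mul(-6, 1), Mul(27, Pow(84, -1))), -103)) = Mul(-1, Mul(Add(-6, Mul(27, Rational(1, 84))), -103)) = Mul(-1, Mul(Add(-6, Rational(9, 28)), -103)) = Mul(-1, Mul(Rational(-159, 28), -103)) = Mul(-1, Rational(16377, 28)) = Rational(-16377, 28)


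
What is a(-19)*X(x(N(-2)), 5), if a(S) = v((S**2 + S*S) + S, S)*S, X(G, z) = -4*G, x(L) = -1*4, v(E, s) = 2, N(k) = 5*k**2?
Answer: -608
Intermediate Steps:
x(L) = -4
a(S) = 2*S
a(-19)*X(x(N(-2)), 5) = (2*(-19))*(-4*(-4)) = -38*16 = -608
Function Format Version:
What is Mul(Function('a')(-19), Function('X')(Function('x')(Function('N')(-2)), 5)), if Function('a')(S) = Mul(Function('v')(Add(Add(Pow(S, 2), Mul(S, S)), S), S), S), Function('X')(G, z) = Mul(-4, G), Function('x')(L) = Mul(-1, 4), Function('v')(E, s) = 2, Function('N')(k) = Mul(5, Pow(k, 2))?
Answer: -608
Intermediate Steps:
Function('x')(L) = -4
Function('a')(S) = Mul(2, S)
Mul(Function('a')(-19), Function('X')(Function('x')(Function('N')(-2)), 5)) = Mul(Mul(2, -19), Mul(-4, -4)) = Mul(-38, 16) = -608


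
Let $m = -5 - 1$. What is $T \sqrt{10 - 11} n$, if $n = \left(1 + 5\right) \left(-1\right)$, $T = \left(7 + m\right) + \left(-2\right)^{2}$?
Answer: $- 30 i \approx - 30.0 i$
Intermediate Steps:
$m = -6$
$T = 5$ ($T = \left(7 - 6\right) + \left(-2\right)^{2} = 1 + 4 = 5$)
$n = -6$ ($n = 6 \left(-1\right) = -6$)
$T \sqrt{10 - 11} n = 5 \sqrt{10 - 11} \left(-6\right) = 5 \sqrt{-1} \left(-6\right) = 5 i \left(-6\right) = - 30 i$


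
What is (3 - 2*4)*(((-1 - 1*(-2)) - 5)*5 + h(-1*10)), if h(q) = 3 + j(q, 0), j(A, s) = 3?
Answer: 70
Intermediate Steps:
h(q) = 6 (h(q) = 3 + 3 = 6)
(3 - 2*4)*(((-1 - 1*(-2)) - 5)*5 + h(-1*10)) = (3 - 2*4)*(((-1 - 1*(-2)) - 5)*5 + 6) = (3 - 8)*(((-1 + 2) - 5)*5 + 6) = -5*((1 - 5)*5 + 6) = -5*(-4*5 + 6) = -5*(-20 + 6) = -5*(-14) = 70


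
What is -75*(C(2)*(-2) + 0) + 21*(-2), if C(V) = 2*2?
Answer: 558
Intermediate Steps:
C(V) = 4
-75*(C(2)*(-2) + 0) + 21*(-2) = -75*(4*(-2) + 0) + 21*(-2) = -75*(-8 + 0) - 42 = -75*(-8) - 42 = 600 - 42 = 558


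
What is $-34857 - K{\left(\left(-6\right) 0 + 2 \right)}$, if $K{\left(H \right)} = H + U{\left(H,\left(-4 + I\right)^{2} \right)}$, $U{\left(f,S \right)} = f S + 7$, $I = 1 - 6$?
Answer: $-35028$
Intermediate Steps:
$I = -5$ ($I = 1 - 6 = -5$)
$U{\left(f,S \right)} = 7 + S f$ ($U{\left(f,S \right)} = S f + 7 = 7 + S f$)
$K{\left(H \right)} = 7 + 82 H$ ($K{\left(H \right)} = H + \left(7 + \left(-4 - 5\right)^{2} H\right) = H + \left(7 + \left(-9\right)^{2} H\right) = H + \left(7 + 81 H\right) = 7 + 82 H$)
$-34857 - K{\left(\left(-6\right) 0 + 2 \right)} = -34857 - \left(7 + 82 \left(\left(-6\right) 0 + 2\right)\right) = -34857 - \left(7 + 82 \left(0 + 2\right)\right) = -34857 - \left(7 + 82 \cdot 2\right) = -34857 - \left(7 + 164\right) = -34857 - 171 = -35028$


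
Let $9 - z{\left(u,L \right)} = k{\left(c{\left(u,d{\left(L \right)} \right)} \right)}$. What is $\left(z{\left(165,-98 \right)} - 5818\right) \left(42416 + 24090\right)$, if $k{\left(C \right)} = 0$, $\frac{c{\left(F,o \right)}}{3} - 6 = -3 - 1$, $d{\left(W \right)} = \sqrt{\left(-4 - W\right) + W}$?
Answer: $-386333354$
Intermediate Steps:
$d{\left(W \right)} = 2 i$ ($d{\left(W \right)} = \sqrt{-4} = 2 i$)
$c{\left(F,o \right)} = 6$ ($c{\left(F,o \right)} = 18 + 3 \left(-3 - 1\right) = 18 + 3 \left(-4\right) = 18 - 12 = 6$)
$z{\left(u,L \right)} = 9$ ($z{\left(u,L \right)} = 9 - 0 = 9 + 0 = 9$)
$\left(z{\left(165,-98 \right)} - 5818\right) \left(42416 + 24090\right) = \left(9 - 5818\right) \left(42416 + 24090\right) = \left(9 + \left(-21283 + 15465\right)\right) 66506 = \left(9 - 5818\right) 66506 = \left(-5809\right) 66506 = -386333354$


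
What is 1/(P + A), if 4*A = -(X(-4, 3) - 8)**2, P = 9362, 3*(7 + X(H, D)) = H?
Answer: 36/334631 ≈ 0.00010758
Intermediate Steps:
X(H, D) = -7 + H/3
A = -2401/36 (A = (-((-7 + (1/3)*(-4)) - 8)**2)/4 = (-((-7 - 4/3) - 8)**2)/4 = (-(-25/3 - 8)**2)/4 = (-(-49/3)**2)/4 = (-1*2401/9)/4 = (1/4)*(-2401/9) = -2401/36 ≈ -66.694)
1/(P + A) = 1/(9362 - 2401/36) = 1/(334631/36) = 36/334631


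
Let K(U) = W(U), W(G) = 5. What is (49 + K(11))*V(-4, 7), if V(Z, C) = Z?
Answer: -216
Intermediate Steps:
K(U) = 5
(49 + K(11))*V(-4, 7) = (49 + 5)*(-4) = 54*(-4) = -216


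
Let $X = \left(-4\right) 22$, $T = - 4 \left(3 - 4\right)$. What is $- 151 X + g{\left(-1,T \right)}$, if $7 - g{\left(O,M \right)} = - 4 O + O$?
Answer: $13292$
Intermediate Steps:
$T = 4$ ($T = \left(-4\right) \left(-1\right) = 4$)
$g{\left(O,M \right)} = 7 + 3 O$ ($g{\left(O,M \right)} = 7 - \left(- 4 O + O\right) = 7 - - 3 O = 7 + 3 O$)
$X = -88$
$- 151 X + g{\left(-1,T \right)} = \left(-151\right) \left(-88\right) + \left(7 + 3 \left(-1\right)\right) = 13288 + \left(7 - 3\right) = 13288 + 4 = 13292$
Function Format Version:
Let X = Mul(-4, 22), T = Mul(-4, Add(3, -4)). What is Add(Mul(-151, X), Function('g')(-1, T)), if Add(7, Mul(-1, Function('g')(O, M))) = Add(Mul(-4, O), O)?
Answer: 13292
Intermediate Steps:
T = 4 (T = Mul(-4, -1) = 4)
Function('g')(O, M) = Add(7, Mul(3, O)) (Function('g')(O, M) = Add(7, Mul(-1, Add(Mul(-4, O), O))) = Add(7, Mul(-1, Mul(-3, O))) = Add(7, Mul(3, O)))
X = -88
Add(Mul(-151, X), Function('g')(-1, T)) = Add(Mul(-151, -88), Add(7, Mul(3, -1))) = Add(13288, Add(7, -3)) = Add(13288, 4) = 13292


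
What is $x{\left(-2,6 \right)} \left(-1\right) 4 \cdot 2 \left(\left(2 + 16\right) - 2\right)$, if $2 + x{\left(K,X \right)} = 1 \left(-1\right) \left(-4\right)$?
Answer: $-256$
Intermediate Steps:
$x{\left(K,X \right)} = 2$ ($x{\left(K,X \right)} = -2 + 1 \left(-1\right) \left(-4\right) = -2 - -4 = -2 + 4 = 2$)
$x{\left(-2,6 \right)} \left(-1\right) 4 \cdot 2 \left(\left(2 + 16\right) - 2\right) = 2 \left(-1\right) 4 \cdot 2 \left(\left(2 + 16\right) - 2\right) = 2 \left(\left(-4\right) 2\right) \left(18 - 2\right) = 2 \left(-8\right) 16 = \left(-16\right) 16 = -256$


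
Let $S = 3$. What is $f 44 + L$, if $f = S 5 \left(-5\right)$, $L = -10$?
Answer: $-3310$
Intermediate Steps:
$f = -75$ ($f = 3 \cdot 5 \left(-5\right) = 15 \left(-5\right) = -75$)
$f 44 + L = \left(-75\right) 44 - 10 = -3300 - 10 = -3310$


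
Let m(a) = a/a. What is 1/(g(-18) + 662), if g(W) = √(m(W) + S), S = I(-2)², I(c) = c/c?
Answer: 331/219121 - √2/438242 ≈ 0.0015074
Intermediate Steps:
I(c) = 1
S = 1 (S = 1² = 1)
m(a) = 1
g(W) = √2 (g(W) = √(1 + 1) = √2)
1/(g(-18) + 662) = 1/(√2 + 662) = 1/(662 + √2)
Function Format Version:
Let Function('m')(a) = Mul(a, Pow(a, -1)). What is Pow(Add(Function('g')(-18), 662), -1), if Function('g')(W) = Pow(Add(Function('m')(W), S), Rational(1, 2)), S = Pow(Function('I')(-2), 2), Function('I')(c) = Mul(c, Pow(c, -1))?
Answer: Add(Rational(331, 219121), Mul(Rational(-1, 438242), Pow(2, Rational(1, 2)))) ≈ 0.0015074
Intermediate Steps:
Function('I')(c) = 1
S = 1 (S = Pow(1, 2) = 1)
Function('m')(a) = 1
Function('g')(W) = Pow(2, Rational(1, 2)) (Function('g')(W) = Pow(Add(1, 1), Rational(1, 2)) = Pow(2, Rational(1, 2)))
Pow(Add(Function('g')(-18), 662), -1) = Pow(Add(Pow(2, Rational(1, 2)), 662), -1) = Pow(Add(662, Pow(2, Rational(1, 2))), -1)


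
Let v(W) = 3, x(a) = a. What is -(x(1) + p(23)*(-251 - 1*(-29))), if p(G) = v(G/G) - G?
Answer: -4441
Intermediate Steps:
p(G) = 3 - G
-(x(1) + p(23)*(-251 - 1*(-29))) = -(1 + (3 - 1*23)*(-251 - 1*(-29))) = -(1 + (3 - 23)*(-251 + 29)) = -(1 - 20*(-222)) = -(1 + 4440) = -1*4441 = -4441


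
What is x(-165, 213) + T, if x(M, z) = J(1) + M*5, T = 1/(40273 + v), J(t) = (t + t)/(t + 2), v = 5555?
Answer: -37777547/45828 ≈ -824.33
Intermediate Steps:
J(t) = 2*t/(2 + t) (J(t) = (2*t)/(2 + t) = 2*t/(2 + t))
T = 1/45828 (T = 1/(40273 + 5555) = 1/45828 ≈ 2.1821e-5)
x(M, z) = ⅔ + 5*M (x(M, z) = 2*1/(2 + 1) + M*5 = 2*1/3 + 5*M = 2*1*(⅓) + 5*M = ⅔ + 5*M)
x(-165, 213) + T = (⅔ + 5*(-165)) + 1/45828 = (⅔ - 825) + 1/45828 = -2473/3 + 1/45828 = -37777547/45828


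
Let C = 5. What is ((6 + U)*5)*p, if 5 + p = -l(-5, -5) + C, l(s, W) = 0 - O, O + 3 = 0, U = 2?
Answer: -120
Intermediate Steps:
O = -3 (O = -3 + 0 = -3)
l(s, W) = 3 (l(s, W) = 0 - 1*(-3) = 0 + 3 = 3)
p = -3 (p = -5 + (-1*3 + 5) = -5 + (-3 + 5) = -5 + 2 = -3)
((6 + U)*5)*p = ((6 + 2)*5)*(-3) = (8*5)*(-3) = 40*(-3) = -120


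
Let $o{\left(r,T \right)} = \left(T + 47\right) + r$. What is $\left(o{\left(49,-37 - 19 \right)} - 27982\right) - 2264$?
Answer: $-30206$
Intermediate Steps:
$o{\left(r,T \right)} = 47 + T + r$ ($o{\left(r,T \right)} = \left(47 + T\right) + r = 47 + T + r$)
$\left(o{\left(49,-37 - 19 \right)} - 27982\right) - 2264 = \left(\left(47 - 56 + 49\right) - 27982\right) - 2264 = \left(40 - 27982\right) - 2264 = -27942 - 2264 = -30206$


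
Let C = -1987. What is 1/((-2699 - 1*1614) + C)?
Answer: -1/6300 ≈ -0.00015873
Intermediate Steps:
1/((-2699 - 1*1614) + C) = 1/((-2699 - 1*1614) - 1987) = 1/((-2699 - 1614) - 1987) = 1/(-4313 - 1987) = 1/(-6300) = -1/6300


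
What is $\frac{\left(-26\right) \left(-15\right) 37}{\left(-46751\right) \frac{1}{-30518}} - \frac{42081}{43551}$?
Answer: $\frac{6392264324303}{678684267} \approx 9418.6$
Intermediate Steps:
$\frac{\left(-26\right) \left(-15\right) 37}{\left(-46751\right) \frac{1}{-30518}} - \frac{42081}{43551} = \frac{390 \cdot 37}{\left(-46751\right) \left(- \frac{1}{30518}\right)} - \frac{14027}{14517} = \frac{14430}{\frac{46751}{30518}} - \frac{14027}{14517} = 14430 \cdot \frac{30518}{46751} - \frac{14027}{14517} = \frac{440374740}{46751} - \frac{14027}{14517} = \frac{6392264324303}{678684267}$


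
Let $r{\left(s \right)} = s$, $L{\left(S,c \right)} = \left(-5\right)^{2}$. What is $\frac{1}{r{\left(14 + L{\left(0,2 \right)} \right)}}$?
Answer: $\frac{1}{39} \approx 0.025641$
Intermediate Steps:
$L{\left(S,c \right)} = 25$
$\frac{1}{r{\left(14 + L{\left(0,2 \right)} \right)}} = \frac{1}{14 + 25} = \frac{1}{39}$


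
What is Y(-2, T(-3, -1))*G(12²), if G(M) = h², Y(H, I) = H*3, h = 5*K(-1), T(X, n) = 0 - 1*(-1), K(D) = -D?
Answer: -150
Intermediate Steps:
T(X, n) = 1 (T(X, n) = 0 + 1 = 1)
h = 5 (h = 5*(-1*(-1)) = 5*1 = 5)
Y(H, I) = 3*H
G(M) = 25 (G(M) = 5² = 25)
Y(-2, T(-3, -1))*G(12²) = (3*(-2))*25 = -6*25 = -150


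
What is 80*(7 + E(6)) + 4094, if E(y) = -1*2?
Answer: 4494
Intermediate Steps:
E(y) = -2
80*(7 + E(6)) + 4094 = 80*(7 - 2) + 4094 = 80*5 + 4094 = 400 + 4094 = 4494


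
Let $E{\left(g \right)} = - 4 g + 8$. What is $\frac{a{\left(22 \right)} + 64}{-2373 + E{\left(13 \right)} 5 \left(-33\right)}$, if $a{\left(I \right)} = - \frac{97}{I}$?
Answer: $\frac{437}{35838} \approx 0.012194$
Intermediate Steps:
$E{\left(g \right)} = 8 - 4 g$
$\frac{a{\left(22 \right)} + 64}{-2373 + E{\left(13 \right)} 5 \left(-33\right)} = \frac{- \frac{97}{22} + 64}{-2373 + \left(8 - 52\right) 5 \left(-33\right)} = \frac{\left(-97\right) \frac{1}{22} + 64}{-2373 + \left(8 - 52\right) \left(-165\right)} = \frac{- \frac{97}{22} + 64}{-2373 - -7260} = \frac{1311}{22 \left(-2373 + 7260\right)} = \frac{1311}{22 \cdot 4887} = \frac{1311}{22} \cdot \frac{1}{4887} = \frac{437}{35838}$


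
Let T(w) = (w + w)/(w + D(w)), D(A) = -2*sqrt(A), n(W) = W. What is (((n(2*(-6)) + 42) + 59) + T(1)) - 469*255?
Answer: -119508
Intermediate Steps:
T(w) = 2*w/(w - 2*sqrt(w)) (T(w) = (w + w)/(w - 2*sqrt(w)) = (2*w)/(w - 2*sqrt(w)) = 2*w/(w - 2*sqrt(w)))
(((n(2*(-6)) + 42) + 59) + T(1)) - 469*255 = (((2*(-6) + 42) + 59) + 2*1/(1 - 2*sqrt(1))) - 469*255 = (((-12 + 42) + 59) + 2*1/(1 - 2*1)) - 119595 = ((30 + 59) + 2*1/(1 - 2)) - 119595 = (89 + 2*1/(-1)) - 119595 = (89 + 2*1*(-1)) - 119595 = (89 - 2) - 119595 = 87 - 119595 = -119508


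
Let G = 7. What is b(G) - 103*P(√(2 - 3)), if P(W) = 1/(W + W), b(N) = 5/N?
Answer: 5/7 + 103*I/2 ≈ 0.71429 + 51.5*I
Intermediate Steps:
P(W) = 1/(2*W)
b(G) - 103*P(√(2 - 3)) = 5/7 - 103/(2*(√(2 - 3))) = 5*(⅐) - 103/(2*(√(-1))) = 5/7 - 103/(2*I) = 5/7 - 103*(-I)/2 = 5/7 - (-103)*I/2 = 5/7 + 103*I/2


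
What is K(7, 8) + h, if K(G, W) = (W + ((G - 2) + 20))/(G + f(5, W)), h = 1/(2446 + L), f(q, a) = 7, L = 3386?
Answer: 96235/40824 ≈ 2.3573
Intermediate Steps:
h = 1/5832 (h = 1/(2446 + 3386) = 1/5832 ≈ 0.00017147)
K(G, W) = (18 + G + W)/(7 + G) (K(G, W) = (W + ((G - 2) + 20))/(G + 7) = (W + ((-2 + G) + 20))/(7 + G) = (W + (18 + G))/(7 + G) = (18 + G + W)/(7 + G))
K(7, 8) + h = (18 + 7 + 8)/(7 + 7) + 1/5832 = 33/14 + 1/5832 = 96235/40824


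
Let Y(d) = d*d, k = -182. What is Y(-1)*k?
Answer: -182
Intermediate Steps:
Y(d) = d**2
Y(-1)*k = (-1)**2*(-182) = 1*(-182) = -182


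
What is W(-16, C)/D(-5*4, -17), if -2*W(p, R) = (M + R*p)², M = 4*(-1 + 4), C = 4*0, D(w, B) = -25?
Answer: 72/25 ≈ 2.8800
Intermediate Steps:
C = 0
M = 12 (M = 4*3 = 12)
W(p, R) = -(12 + R*p)²/2
W(-16, C)/D(-5*4, -17) = -(12 + 0*(-16))²/2/(-25) = -(12 + 0)²/2*(-1/25) = -½*12²*(-1/25) = -½*144*(-1/25) = -72*(-1/25) = 72/25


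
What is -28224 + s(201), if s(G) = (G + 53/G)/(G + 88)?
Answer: -1639463482/58089 ≈ -28223.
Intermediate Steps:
s(G) = (G + 53/G)/(88 + G)
-28224 + s(201) = -28224 + (53 + 201²)/(201*(88 + 201)) = -28224 + (1/201)*(53 + 40401)/289 = -28224 + (1/201)*(1/289)*40454 = -28224 + 40454/58089 = -1639463482/58089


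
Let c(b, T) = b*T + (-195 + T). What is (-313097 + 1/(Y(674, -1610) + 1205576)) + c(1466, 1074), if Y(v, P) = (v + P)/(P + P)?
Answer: 1225015159519929/970488914 ≈ 1.2623e+6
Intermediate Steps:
c(b, T) = -195 + T + T*b (c(b, T) = T*b + (-195 + T) = -195 + T + T*b)
Y(v, P) = (P + v)/(2*P) (Y(v, P) = (P + v)/((2*P)) = (P + v)*(1/(2*P)) = (P + v)/(2*P))
(-313097 + 1/(Y(674, -1610) + 1205576)) + c(1466, 1074) = (-313097 + 1/((½)*(-1610 + 674)/(-1610) + 1205576)) + (-195 + 1074 + 1074*1466) = (-313097 + 1/((½)*(-1/1610)*(-936) + 1205576)) + (-195 + 1074 + 1574484) = (-313097 + 1/(234/805 + 1205576)) + 1575363 = (-313097 + 1/(970488914/805)) + 1575363 = (-313097 + 805/970488914) + 1575363 = -303857167505853/970488914 + 1575363 = 1225015159519929/970488914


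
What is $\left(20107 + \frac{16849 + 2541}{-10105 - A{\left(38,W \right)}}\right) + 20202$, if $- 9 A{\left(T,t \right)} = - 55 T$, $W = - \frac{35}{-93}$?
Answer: $\frac{749994661}{18607} \approx 40307.0$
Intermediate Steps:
$W = \frac{35}{93}$ ($W = \left(-35\right) \left(- \frac{1}{93}\right) = \frac{35}{93} \approx 0.37634$)
$A{\left(T,t \right)} = \frac{55 T}{9}$ ($A{\left(T,t \right)} = - \frac{\left(-55\right) T}{9} = \frac{55 T}{9}$)
$\left(20107 + \frac{16849 + 2541}{-10105 - A{\left(38,W \right)}}\right) + 20202 = \left(20107 + \frac{16849 + 2541}{-10105 - \frac{55}{9} \cdot 38}\right) + 20202 = \left(20107 + \frac{19390}{-10105 - \frac{2090}{9}}\right) + 20202 = \left(20107 + \frac{19390}{- \frac{93035}{9}}\right) + 20202 = \left(20107 + 19390 \left(- \frac{9}{93035}\right)\right) + 20202 = \left(20107 - \frac{34902}{18607}\right) + 20202 = \frac{374096047}{18607} + 20202 = \frac{749994661}{18607}$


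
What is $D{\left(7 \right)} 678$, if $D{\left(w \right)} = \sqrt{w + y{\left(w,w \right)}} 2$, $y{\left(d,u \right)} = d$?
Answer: $1356 \sqrt{14} \approx 5073.7$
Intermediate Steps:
$D{\left(w \right)} = 2 \sqrt{2} \sqrt{w}$ ($D{\left(w \right)} = \sqrt{w + w} 2 = \sqrt{2 w} 2 = \sqrt{2} \sqrt{w} 2 = 2 \sqrt{2} \sqrt{w}$)
$D{\left(7 \right)} 678 = 2 \sqrt{2} \sqrt{7} \cdot 678 = 2 \sqrt{14} \cdot 678 = 1356 \sqrt{14}$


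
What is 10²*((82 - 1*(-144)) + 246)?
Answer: 47200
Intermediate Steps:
10²*((82 - 1*(-144)) + 246) = 100*((82 + 144) + 246) = 100*(226 + 246) = 100*472 = 47200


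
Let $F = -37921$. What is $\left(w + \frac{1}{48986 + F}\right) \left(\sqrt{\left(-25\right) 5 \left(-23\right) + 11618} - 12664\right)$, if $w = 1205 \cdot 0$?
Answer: $- \frac{12664}{11065} + \frac{\sqrt{14493}}{11065} \approx -1.1336$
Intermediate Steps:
$w = 0$
$\left(w + \frac{1}{48986 + F}\right) \left(\sqrt{\left(-25\right) 5 \left(-23\right) + 11618} - 12664\right) = \left(0 + \frac{1}{48986 - 37921}\right) \left(\sqrt{\left(-25\right) 5 \left(-23\right) + 11618} - 12664\right) = \left(0 + \frac{1}{11065}\right) \left(\sqrt{\left(-125\right) \left(-23\right) + 11618} - 12664\right) = \left(0 + \frac{1}{11065}\right) \left(\sqrt{2875 + 11618} - 12664\right) = \frac{\sqrt{14493} - 12664}{11065} = \frac{-12664 + \sqrt{14493}}{11065} = - \frac{12664}{11065} + \frac{\sqrt{14493}}{11065}$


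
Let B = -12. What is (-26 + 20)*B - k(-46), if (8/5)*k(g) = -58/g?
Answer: 13103/184 ≈ 71.212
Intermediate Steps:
k(g) = -145/(4*g) (k(g) = 5*(-58/g)/8 = -145/(4*g))
(-26 + 20)*B - k(-46) = (-26 + 20)*(-12) - (-145)/(4*(-46)) = -6*(-12) - (-145)*(-1)/(4*46) = 72 - 1*145/184 = 72 - 145/184 = 13103/184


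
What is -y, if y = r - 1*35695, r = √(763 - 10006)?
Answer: 35695 - 3*I*√1027 ≈ 35695.0 - 96.141*I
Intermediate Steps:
r = 3*I*√1027 (r = √(-9243) = 3*I*√1027 ≈ 96.141*I)
y = -35695 + 3*I*√1027 (y = 3*I*√1027 - 1*35695 = 3*I*√1027 - 35695 = -35695 + 3*I*√1027 ≈ -35695.0 + 96.141*I)
-y = -(-35695 + 3*I*√1027) = 35695 - 3*I*√1027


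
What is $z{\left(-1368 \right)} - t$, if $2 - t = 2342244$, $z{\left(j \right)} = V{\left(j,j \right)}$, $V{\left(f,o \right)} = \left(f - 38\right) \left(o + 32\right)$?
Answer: $4220658$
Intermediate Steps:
$V{\left(f,o \right)} = \left(-38 + f\right) \left(32 + o\right)$
$z{\left(j \right)} = -1216 + j^{2} - 6 j$ ($z{\left(j \right)} = -1216 - 38 j + 32 j + j j = -1216 - 38 j + 32 j + j^{2} = -1216 + j^{2} - 6 j$)
$t = -2342242$ ($t = 2 - 2342244 = -2342242$)
$z{\left(-1368 \right)} - t = \left(-1216 + \left(-1368\right)^{2} - -8208\right) - -2342242 = \left(-1216 + 1871424 + 8208\right) + 2342242 = 1878416 + 2342242 = 4220658$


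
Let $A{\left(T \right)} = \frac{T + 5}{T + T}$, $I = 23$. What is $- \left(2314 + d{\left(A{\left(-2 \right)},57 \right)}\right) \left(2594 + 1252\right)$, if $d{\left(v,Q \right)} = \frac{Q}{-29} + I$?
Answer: $- \frac{260435736}{29} \approx -8.9805 \cdot 10^{6}$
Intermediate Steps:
$A{\left(T \right)} = \frac{5 + T}{2 T}$
$d{\left(v,Q \right)} = 23 - \frac{Q}{29}$ ($d{\left(v,Q \right)} = \frac{Q}{-29} + 23 = Q \left(- \frac{1}{29}\right) + 23 = - \frac{Q}{29} + 23 = 23 - \frac{Q}{29}$)
$- \left(2314 + d{\left(A{\left(-2 \right)},57 \right)}\right) \left(2594 + 1252\right) = - \left(2314 + \left(23 - \frac{57}{29}\right)\right) \left(2594 + 1252\right) = - \left(2314 + \left(23 - \frac{57}{29}\right)\right) 3846 = - \left(2314 + \frac{610}{29}\right) 3846 = - \frac{67716 \cdot 3846}{29} = \left(-1\right) \frac{260435736}{29} = - \frac{260435736}{29}$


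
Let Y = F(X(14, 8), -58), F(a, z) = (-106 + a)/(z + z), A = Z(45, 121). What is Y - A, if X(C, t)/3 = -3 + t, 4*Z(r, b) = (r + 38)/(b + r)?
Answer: 153/232 ≈ 0.65948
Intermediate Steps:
Z(r, b) = (38 + r)/(4*(b + r)) (Z(r, b) = ((r + 38)/(b + r))/4 = ((38 + r)/(b + r))/4 = (38 + r)/(4*(b + r)))
X(C, t) = -9 + 3*t (X(C, t) = 3*(-3 + t) = -9 + 3*t)
A = ⅛ (A = (38 + 45)/(4*(121 + 45)) = (¼)*83/166 = (¼)*(1/166)*83 = ⅛ ≈ 0.12500)
F(a, z) = (-106 + a)/(2*z) (F(a, z) = (-106 + a)/((2*z)) = (-106 + a)*(1/(2*z)) = (-106 + a)/(2*z))
Y = 91/116 (Y = (½)*(-106 + (-9 + 3*8))/(-58) = (½)*(-1/58)*(-106 + (-9 + 24)) = (½)*(-1/58)*(-106 + 15) = (½)*(-1/58)*(-91) = 91/116 ≈ 0.78448)
Y - A = 91/116 - 1*⅛ = 91/116 - ⅛ = 153/232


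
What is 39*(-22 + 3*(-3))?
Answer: -1209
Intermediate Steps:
39*(-22 + 3*(-3)) = 39*(-22 - 9) = 39*(-31) = -1209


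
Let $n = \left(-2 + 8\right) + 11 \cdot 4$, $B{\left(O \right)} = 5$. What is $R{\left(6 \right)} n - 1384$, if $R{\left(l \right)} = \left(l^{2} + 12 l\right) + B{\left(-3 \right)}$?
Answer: $4266$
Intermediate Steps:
$R{\left(l \right)} = 5 + l^{2} + 12 l$ ($R{\left(l \right)} = \left(l^{2} + 12 l\right) + 5 = 5 + l^{2} + 12 l$)
$n = 50$ ($n = 6 + 44 = 50$)
$R{\left(6 \right)} n - 1384 = \left(5 + 6^{2} + 12 \cdot 6\right) 50 - 1384 = \left(5 + 36 + 72\right) 50 - 1384 = 113 \cdot 50 - 1384 = 5650 - 1384 = 4266$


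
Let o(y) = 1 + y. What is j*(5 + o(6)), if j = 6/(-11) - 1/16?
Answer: -321/44 ≈ -7.2955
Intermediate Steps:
j = -107/176 (j = 6*(-1/11) - 1*1/16 = -6/11 - 1/16 = -107/176 ≈ -0.60795)
j*(5 + o(6)) = -107*(5 + (1 + 6))/176 = -107*(5 + 7)/176 = -107/176*12 = -321/44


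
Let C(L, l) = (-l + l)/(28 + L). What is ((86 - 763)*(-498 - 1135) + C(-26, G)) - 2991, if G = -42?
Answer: 1102550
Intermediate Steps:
C(L, l) = 0 (C(L, l) = 0/(28 + L) = 0)
((86 - 763)*(-498 - 1135) + C(-26, G)) - 2991 = ((86 - 763)*(-498 - 1135) + 0) - 2991 = (-677*(-1633) + 0) - 2991 = (1105541 + 0) - 2991 = 1105541 - 2991 = 1102550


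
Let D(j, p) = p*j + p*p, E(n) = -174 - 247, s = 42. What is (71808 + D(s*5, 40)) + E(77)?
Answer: 81387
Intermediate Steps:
E(n) = -421
D(j, p) = p**2 + j*p (D(j, p) = j*p + p**2 = p**2 + j*p)
(71808 + D(s*5, 40)) + E(77) = (71808 + 40*(42*5 + 40)) - 421 = (71808 + 40*(210 + 40)) - 421 = (71808 + 40*250) - 421 = (71808 + 10000) - 421 = 81808 - 421 = 81387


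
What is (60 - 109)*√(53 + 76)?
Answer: -49*√129 ≈ -556.53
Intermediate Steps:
(60 - 109)*√(53 + 76) = -49*√129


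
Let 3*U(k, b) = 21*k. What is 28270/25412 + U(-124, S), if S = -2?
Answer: -11014673/12706 ≈ -866.89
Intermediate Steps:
U(k, b) = 7*k (U(k, b) = (21*k)/3 = 7*k)
28270/25412 + U(-124, S) = 28270/25412 + 7*(-124) = 28270*(1/25412) - 868 = 14135/12706 - 868 = -11014673/12706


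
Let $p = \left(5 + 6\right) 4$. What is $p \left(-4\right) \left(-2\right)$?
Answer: $352$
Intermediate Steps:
$p = 44$ ($p = 11 \cdot 4 = 44$)
$p \left(-4\right) \left(-2\right) = 44 \left(-4\right) \left(-2\right) = \left(-176\right) \left(-2\right) = 352$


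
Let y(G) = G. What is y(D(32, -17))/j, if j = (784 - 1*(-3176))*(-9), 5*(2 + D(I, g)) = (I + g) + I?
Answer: -37/178200 ≈ -0.00020763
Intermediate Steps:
D(I, g) = -2 + g/5 + 2*I/5 (D(I, g) = -2 + ((I + g) + I)/5 = -2 + (g + 2*I)/5 = -2 + (g/5 + 2*I/5) = -2 + g/5 + 2*I/5)
j = -35640 (j = (784 + 3176)*(-9) = 3960*(-9) = -35640)
y(D(32, -17))/j = (-2 + (⅕)*(-17) + (⅖)*32)/(-35640) = (-2 - 17/5 + 64/5)*(-1/35640) = (37/5)*(-1/35640) = -37/178200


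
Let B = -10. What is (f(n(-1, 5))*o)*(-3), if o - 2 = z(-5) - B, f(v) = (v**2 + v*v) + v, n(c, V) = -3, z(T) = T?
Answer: -315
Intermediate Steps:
f(v) = v + 2*v**2 (f(v) = (v**2 + v**2) + v = 2*v**2 + v = v + 2*v**2)
o = 7 (o = 2 + (-5 - 1*(-10)) = 2 + (-5 + 10) = 2 + 5 = 7)
(f(n(-1, 5))*o)*(-3) = (-3*(1 + 2*(-3))*7)*(-3) = (-3*(1 - 6)*7)*(-3) = (-3*(-5)*7)*(-3) = (15*7)*(-3) = 105*(-3) = -315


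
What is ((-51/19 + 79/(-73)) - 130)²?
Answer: 34422865156/1923769 ≈ 17893.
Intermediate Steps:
((-51/19 + 79/(-73)) - 130)² = ((-51*1/19 + 79*(-1/73)) - 130)² = ((-51/19 - 79/73) - 130)² = (-5224/1387 - 130)² = (-185534/1387)² = 34422865156/1923769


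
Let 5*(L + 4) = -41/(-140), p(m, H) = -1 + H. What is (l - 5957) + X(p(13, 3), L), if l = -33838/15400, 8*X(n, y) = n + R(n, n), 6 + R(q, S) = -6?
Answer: -1639123/275 ≈ -5960.4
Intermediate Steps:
R(q, S) = -12 (R(q, S) = -6 - 6 = -12)
L = -2759/700 (L = -4 + (-41/(-140))/5 = -4 + (-41*(-1/140))/5 = -4 + (⅕)*(41/140) = -4 + 41/700 = -2759/700 ≈ -3.9414)
X(n, y) = -3/2 + n/8 (X(n, y) = (n - 12)/8 = (-12 + n)/8 = -3/2 + n/8)
l = -2417/1100 (l = -33838*1/15400 = -2417/1100 ≈ -2.1973)
(l - 5957) + X(p(13, 3), L) = (-2417/1100 - 5957) + (-3/2 + (-1 + 3)/8) = -6555117/1100 + (-3/2 + (⅛)*2) = -6555117/1100 + (-3/2 + ¼) = -6555117/1100 - 5/4 = -1639123/275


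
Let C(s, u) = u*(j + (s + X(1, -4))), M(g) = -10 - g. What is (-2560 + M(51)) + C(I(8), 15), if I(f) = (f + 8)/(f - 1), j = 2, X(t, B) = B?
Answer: -18317/7 ≈ -2616.7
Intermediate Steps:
I(f) = (8 + f)/(-1 + f)
C(s, u) = u*(-2 + s) (C(s, u) = u*(2 + (s - 4)) = u*(2 + (-4 + s)) = u*(-2 + s))
(-2560 + M(51)) + C(I(8), 15) = (-2560 + (-10 - 1*51)) + 15*(-2 + (8 + 8)/(-1 + 8)) = (-2560 + (-10 - 51)) + 15*(-2 + 16/7) = (-2560 - 61) + 15*(-2 + (⅐)*16) = -2621 + 15*(-2 + 16/7) = -2621 + 15*(2/7) = -2621 + 30/7 = -18317/7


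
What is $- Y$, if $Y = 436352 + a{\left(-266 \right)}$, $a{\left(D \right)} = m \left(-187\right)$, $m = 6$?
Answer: $-435230$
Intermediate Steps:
$a{\left(D \right)} = -1122$ ($a{\left(D \right)} = 6 \left(-187\right) = -1122$)
$Y = 435230$ ($Y = 436352 - 1122 = 435230$)
$- Y = \left(-1\right) 435230 = -435230$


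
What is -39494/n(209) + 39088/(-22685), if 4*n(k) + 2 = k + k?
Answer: -99183/260 ≈ -381.47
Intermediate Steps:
n(k) = -½ + k/2 (n(k) = -½ + (k + k)/4 = -½ + (2*k)/4 = -½ + k/2)
-39494/n(209) + 39088/(-22685) = -39494/(-½ + (½)*209) + 39088/(-22685) = -39494/(-½ + 209/2) + 39088*(-1/22685) = -39494/104 - 112/65 = -39494*1/104 - 112/65 = -1519/4 - 112/65 = -99183/260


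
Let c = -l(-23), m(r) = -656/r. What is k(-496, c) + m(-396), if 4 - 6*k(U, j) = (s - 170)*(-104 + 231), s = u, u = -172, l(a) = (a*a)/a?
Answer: 716891/99 ≈ 7241.3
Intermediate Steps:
l(a) = a (l(a) = a**2/a = a)
s = -172
c = 23 (c = -1*(-23) = 23)
k(U, j) = 21719/3 (k(U, j) = 2/3 - (-172 - 170)*(-104 + 231)/6 = 2/3 - (-57)*127 = 2/3 - 1/6*(-43434) = 2/3 + 7239 = 21719/3)
k(-496, c) + m(-396) = 21719/3 - 656/(-396) = 21719/3 - 656*(-1/396) = 21719/3 + 164/99 = 716891/99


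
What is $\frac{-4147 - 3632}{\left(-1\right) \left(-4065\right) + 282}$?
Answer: $- \frac{2593}{1449} \approx -1.7895$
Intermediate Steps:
$\frac{-4147 - 3632}{\left(-1\right) \left(-4065\right) + 282} = - \frac{7779}{4065 + 282} = - \frac{7779}{4347} = \left(-7779\right) \frac{1}{4347} = - \frac{2593}{1449}$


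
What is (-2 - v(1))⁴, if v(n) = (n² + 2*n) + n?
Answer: 1296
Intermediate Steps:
v(n) = n² + 3*n
(-2 - v(1))⁴ = (-2 - (3 + 1))⁴ = (-2 - 4)⁴ = (-6)⁴ = 1296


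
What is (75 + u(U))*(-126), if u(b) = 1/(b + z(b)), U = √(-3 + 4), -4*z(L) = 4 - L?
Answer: -9954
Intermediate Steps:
z(L) = -1 + L/4 (z(L) = -(4 - L)/4 = -1 + L/4)
U = 1 (U = √1 = 1)
u(b) = 1/(-1 + 5*b/4) (u(b) = 1/(b + (-1 + b/4)) = 1/(-1 + 5*b/4))
(75 + u(U))*(-126) = (75 + 4/(-4 + 5*1))*(-126) = (75 + 4/(-4 + 5))*(-126) = (75 + 4/1)*(-126) = (75 + 4*1)*(-126) = (75 + 4)*(-126) = 79*(-126) = -9954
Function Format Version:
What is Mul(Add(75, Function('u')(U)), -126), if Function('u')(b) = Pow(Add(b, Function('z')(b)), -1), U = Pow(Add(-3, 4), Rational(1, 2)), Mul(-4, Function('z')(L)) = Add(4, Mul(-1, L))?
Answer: -9954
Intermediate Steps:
Function('z')(L) = Add(-1, Mul(Rational(1, 4), L)) (Function('z')(L) = Mul(Rational(-1, 4), Add(4, Mul(-1, L))) = Add(-1, Mul(Rational(1, 4), L)))
U = 1 (U = Pow(1, Rational(1, 2)) = 1)
Function('u')(b) = Pow(Add(-1, Mul(Rational(5, 4), b)), -1) (Function('u')(b) = Pow(Add(b, Add(-1, Mul(Rational(1, 4), b))), -1) = Pow(Add(-1, Mul(Rational(5, 4), b)), -1))
Mul(Add(75, Function('u')(U)), -126) = Mul(Add(75, Mul(4, Pow(Add(-4, Mul(5, 1)), -1))), -126) = Mul(Add(75, Mul(4, Pow(Add(-4, 5), -1))), -126) = Mul(Add(75, Mul(4, Pow(1, -1))), -126) = Mul(Add(75, Mul(4, 1)), -126) = Mul(Add(75, 4), -126) = Mul(79, -126) = -9954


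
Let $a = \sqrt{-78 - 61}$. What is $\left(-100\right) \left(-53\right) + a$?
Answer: $5300 + i \sqrt{139} \approx 5300.0 + 11.79 i$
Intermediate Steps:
$a = i \sqrt{139}$ ($a = \sqrt{-139} = i \sqrt{139} \approx 11.79 i$)
$\left(-100\right) \left(-53\right) + a = \left(-100\right) \left(-53\right) + i \sqrt{139} = 5300 + i \sqrt{139}$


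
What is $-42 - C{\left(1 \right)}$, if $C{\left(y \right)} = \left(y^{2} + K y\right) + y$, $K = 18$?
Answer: $-62$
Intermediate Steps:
$C{\left(y \right)} = y^{2} + 19 y$ ($C{\left(y \right)} = \left(y^{2} + 18 y\right) + y = y^{2} + 19 y$)
$-42 - C{\left(1 \right)} = -42 - 1 \left(19 + 1\right) = -42 - 1 \cdot 20 = -42 - 20 = -62$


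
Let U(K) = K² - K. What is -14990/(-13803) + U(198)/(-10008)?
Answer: -21576661/7674468 ≈ -2.8115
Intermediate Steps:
-14990/(-13803) + U(198)/(-10008) = -14990/(-13803) + (198*(-1 + 198))/(-10008) = -14990*(-1/13803) + (198*197)*(-1/10008) = 14990/13803 + 39006*(-1/10008) = 14990/13803 - 2167/556 = -21576661/7674468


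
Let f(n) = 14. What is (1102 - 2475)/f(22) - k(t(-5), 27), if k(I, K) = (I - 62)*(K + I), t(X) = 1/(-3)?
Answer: 197083/126 ≈ 1564.2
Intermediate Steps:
t(X) = -1/3
k(I, K) = (-62 + I)*(I + K)
(1102 - 2475)/f(22) - k(t(-5), 27) = (1102 - 2475)/14 - ((-1/3)**2 - 62*(-1/3) - 62*27 - 1/3*27) = -1373*1/14 - (1/9 + 62/3 - 1674 - 9) = -1373/14 - 1*(-14960/9) = -1373/14 + 14960/9 = 197083/126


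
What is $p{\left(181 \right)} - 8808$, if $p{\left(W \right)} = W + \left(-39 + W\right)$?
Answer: $-8485$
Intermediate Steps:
$p{\left(W \right)} = -39 + 2 W$
$p{\left(181 \right)} - 8808 = \left(-39 + 2 \cdot 181\right) - 8808 = \left(-39 + 362\right) - 8808 = 323 - 8808 = -8485$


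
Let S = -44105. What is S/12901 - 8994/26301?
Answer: -425345733/113103067 ≈ -3.7607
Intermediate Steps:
S/12901 - 8994/26301 = -44105/12901 - 8994/26301 = -44105*1/12901 - 8994*1/26301 = -44105/12901 - 2998/8767 = -425345733/113103067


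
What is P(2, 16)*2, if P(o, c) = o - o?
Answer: 0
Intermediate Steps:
P(o, c) = 0
P(2, 16)*2 = 0*2 = 0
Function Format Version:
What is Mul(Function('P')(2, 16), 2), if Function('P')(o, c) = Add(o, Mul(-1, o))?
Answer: 0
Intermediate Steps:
Function('P')(o, c) = 0
Mul(Function('P')(2, 16), 2) = Mul(0, 2) = 0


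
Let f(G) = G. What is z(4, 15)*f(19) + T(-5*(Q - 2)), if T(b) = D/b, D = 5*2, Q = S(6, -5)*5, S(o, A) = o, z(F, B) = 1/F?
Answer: 131/28 ≈ 4.6786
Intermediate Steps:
Q = 30 (Q = 6*5 = 30)
D = 10
T(b) = 10/b
z(4, 15)*f(19) + T(-5*(Q - 2)) = 19/4 + 10/((-5*(30 - 2))) = (¼)*19 + 10/((-5*28)) = 19/4 + 10/(-140) = 19/4 + 10*(-1/140) = 19/4 - 1/14 = 131/28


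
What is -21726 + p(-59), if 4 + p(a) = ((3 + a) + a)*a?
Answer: -14945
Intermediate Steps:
p(a) = -4 + a*(3 + 2*a) (p(a) = -4 + ((3 + a) + a)*a = -4 + (3 + 2*a)*a = -4 + a*(3 + 2*a))
-21726 + p(-59) = -21726 + (-4 + 2*(-59)² + 3*(-59)) = -21726 + (-4 + 2*3481 - 177) = -21726 + (-4 + 6962 - 177) = -21726 + 6781 = -14945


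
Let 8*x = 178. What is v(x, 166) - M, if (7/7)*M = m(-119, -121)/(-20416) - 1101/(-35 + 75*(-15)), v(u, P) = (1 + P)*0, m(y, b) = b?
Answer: -8863/9280 ≈ -0.95506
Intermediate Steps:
x = 89/4 (x = (1/8)*178 = 89/4 ≈ 22.250)
v(u, P) = 0
M = 8863/9280 (M = -121/(-20416) - 1101/(-35 + 75*(-15)) = -121*(-1/20416) - 1101/(-35 - 1125) = 11/1856 - 1101/(-1160) = 11/1856 - 1101*(-1/1160) = 11/1856 + 1101/1160 = 8863/9280 ≈ 0.95506)
v(x, 166) - M = 0 - 1*8863/9280 = 0 - 8863/9280 = -8863/9280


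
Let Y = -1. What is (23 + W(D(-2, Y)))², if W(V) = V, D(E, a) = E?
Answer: 441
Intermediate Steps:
(23 + W(D(-2, Y)))² = (23 - 2)² = 21² = 441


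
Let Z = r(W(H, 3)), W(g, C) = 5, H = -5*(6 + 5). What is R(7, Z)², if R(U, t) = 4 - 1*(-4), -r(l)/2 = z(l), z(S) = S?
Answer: 64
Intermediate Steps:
H = -55 (H = -5*11 = -55)
r(l) = -2*l
Z = -10 (Z = -2*5 = -10)
R(U, t) = 8 (R(U, t) = 4 + 4 = 8)
R(7, Z)² = 8² = 64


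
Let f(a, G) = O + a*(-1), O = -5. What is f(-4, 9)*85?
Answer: -85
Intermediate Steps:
f(a, G) = -5 - a (f(a, G) = -5 + a*(-1) = -5 - a)
f(-4, 9)*85 = (-5 - 1*(-4))*85 = (-5 + 4)*85 = -1*85 = -85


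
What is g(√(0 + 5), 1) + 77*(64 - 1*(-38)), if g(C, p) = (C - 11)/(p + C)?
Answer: 7858 - 3*√5 ≈ 7851.3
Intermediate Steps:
g(C, p) = (-11 + C)/(C + p)
g(√(0 + 5), 1) + 77*(64 - 1*(-38)) = (-11 + √(0 + 5))/(√(0 + 5) + 1) + 77*(64 - 1*(-38)) = (-11 + √5)/(√5 + 1) + 77*(64 + 38) = (-11 + √5)/(1 + √5) + 77*102 = (-11 + √5)/(1 + √5) + 7854 = 7854 + (-11 + √5)/(1 + √5)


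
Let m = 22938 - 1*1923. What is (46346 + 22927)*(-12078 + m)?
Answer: 619092801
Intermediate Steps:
m = 21015 (m = 22938 - 1923 = 21015)
(46346 + 22927)*(-12078 + m) = (46346 + 22927)*(-12078 + 21015) = 69273*8937 = 619092801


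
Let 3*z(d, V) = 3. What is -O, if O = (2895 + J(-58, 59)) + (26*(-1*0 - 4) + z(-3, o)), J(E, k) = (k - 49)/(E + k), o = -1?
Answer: -2802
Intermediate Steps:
J(E, k) = (-49 + k)/(E + k)
z(d, V) = 1 (z(d, V) = (1/3)*3 = 1)
O = 2802 (O = (2895 + (-49 + 59)/(-58 + 59)) + (26*(-1*0 - 4) + 1) = (2895 + 10/1) + (26*(0 - 4) + 1) = (2895 + 1*10) + (26*(-4) + 1) = (2895 + 10) + (-104 + 1) = 2905 - 103 = 2802)
-O = -1*2802 = -2802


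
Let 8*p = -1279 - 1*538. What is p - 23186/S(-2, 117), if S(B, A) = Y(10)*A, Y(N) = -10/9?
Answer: -25361/520 ≈ -48.771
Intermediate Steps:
p = -1817/8 (p = (-1279 - 1*538)/8 = (-1279 - 538)/8 = (⅛)*(-1817) = -1817/8 ≈ -227.13)
Y(N) = -10/9 (Y(N) = -10*⅑ = -10/9)
S(B, A) = -10*A/9
p - 23186/S(-2, 117) = -1817/8 - 23186/((-10/9*117)) = -1817/8 - 23186/(-130) = -1817/8 - 23186*(-1/130) = -1817/8 + 11593/65 = -25361/520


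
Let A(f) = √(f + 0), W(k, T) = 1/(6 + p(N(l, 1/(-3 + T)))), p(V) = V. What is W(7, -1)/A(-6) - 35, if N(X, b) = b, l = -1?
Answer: -35 - 2*I*√6/69 ≈ -35.0 - 0.071*I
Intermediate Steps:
W(k, T) = 1/(6 + 1/(-3 + T))
A(f) = √f
W(7, -1)/A(-6) - 35 = ((-3 - 1)/(-17 + 6*(-1)))/(√(-6)) - 35 = (-4/(-17 - 6))/((I*√6)) - 35 = (-4/(-23))*(-I*√6/6) - 35 = (-1/23*(-4))*(-I*√6/6) - 35 = 4*(-I*√6/6)/23 - 35 = -2*I*√6/69 - 35 = -35 - 2*I*√6/69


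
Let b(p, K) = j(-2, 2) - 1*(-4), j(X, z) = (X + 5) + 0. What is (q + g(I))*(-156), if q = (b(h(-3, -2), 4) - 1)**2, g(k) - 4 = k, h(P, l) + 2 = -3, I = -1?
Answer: -6084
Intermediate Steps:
h(P, l) = -5 (h(P, l) = -2 - 3 = -5)
j(X, z) = 5 + X (j(X, z) = (5 + X) + 0 = 5 + X)
g(k) = 4 + k
b(p, K) = 7 (b(p, K) = (5 - 2) - 1*(-4) = 3 + 4 = 7)
q = 36 (q = (7 - 1)**2 = 6**2 = 36)
(q + g(I))*(-156) = (36 + (4 - 1))*(-156) = (36 + 3)*(-156) = 39*(-156) = -6084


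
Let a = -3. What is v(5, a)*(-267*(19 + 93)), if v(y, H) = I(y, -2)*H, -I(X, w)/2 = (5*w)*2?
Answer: 3588480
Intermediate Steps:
I(X, w) = -20*w (I(X, w) = -2*5*w*2 = -20*w)
v(y, H) = 40*H (v(y, H) = (-20*(-2))*H = 40*H)
v(5, a)*(-267*(19 + 93)) = (40*(-3))*(-267*(19 + 93)) = -(-32040)*112 = -120*(-29904) = 3588480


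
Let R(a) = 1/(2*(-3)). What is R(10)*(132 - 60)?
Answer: -12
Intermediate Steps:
R(a) = -1/6 (R(a) = 1/(-6) = 1*(-1/6) = -1/6)
R(10)*(132 - 60) = -(132 - 60)/6 = -1/6*72 = -12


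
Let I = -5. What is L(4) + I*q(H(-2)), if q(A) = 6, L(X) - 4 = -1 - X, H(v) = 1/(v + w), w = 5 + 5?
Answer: -31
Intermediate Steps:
w = 10
H(v) = 1/(10 + v) (H(v) = 1/(v + 10) = 1/(10 + v))
L(X) = 3 - X (L(X) = 4 + (-1 - X) = 3 - X)
L(4) + I*q(H(-2)) = (3 - 1*4) - 5*6 = (3 - 4) - 30 = -1 - 30 = -31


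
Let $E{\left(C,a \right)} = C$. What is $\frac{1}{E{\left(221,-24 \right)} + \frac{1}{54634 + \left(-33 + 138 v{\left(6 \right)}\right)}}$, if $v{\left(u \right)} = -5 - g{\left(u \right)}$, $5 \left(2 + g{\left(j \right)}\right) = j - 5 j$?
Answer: $\frac{274247}{60608592} \approx 0.0045249$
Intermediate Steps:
$g{\left(j \right)} = -2 - \frac{4 j}{5}$ ($g{\left(j \right)} = -2 + \frac{j - 5 j}{5} = -2 + \frac{\left(-4\right) j}{5} = -2 - \frac{4 j}{5}$)
$v{\left(u \right)} = -3 + \frac{4 u}{5}$ ($v{\left(u \right)} = -5 - \left(-2 - \frac{4 u}{5}\right) = -5 + \left(2 + \frac{4 u}{5}\right) = -3 + \frac{4 u}{5}$)
$\frac{1}{E{\left(221,-24 \right)} + \frac{1}{54634 + \left(-33 + 138 v{\left(6 \right)}\right)}} = \frac{1}{221 + \frac{1}{54634 - \left(33 - 138 \left(-3 + \frac{4}{5} \cdot 6\right)\right)}} = \frac{1}{221 + \frac{1}{54634 - \left(33 - 138 \left(-3 + \frac{24}{5}\right)\right)}} = \frac{1}{221 + \frac{1}{54634 + \left(-33 + 138 \cdot \frac{9}{5}\right)}} = \frac{1}{221 + \frac{1}{54634 + \left(-33 + \frac{1242}{5}\right)}} = \frac{1}{221 + \frac{1}{54634 + \frac{1077}{5}}} = \frac{1}{221 + \frac{1}{\frac{274247}{5}}} = \frac{1}{221 + \frac{5}{274247}} = \frac{1}{\frac{60608592}{274247}} = \frac{274247}{60608592}$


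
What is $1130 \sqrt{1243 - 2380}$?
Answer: $1130 i \sqrt{1137} \approx 38103.0 i$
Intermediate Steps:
$1130 \sqrt{1243 - 2380} = 1130 \sqrt{-1137} = 1130 i \sqrt{1137}$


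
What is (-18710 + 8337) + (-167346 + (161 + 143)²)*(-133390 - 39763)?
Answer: 12974343917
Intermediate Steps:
(-18710 + 8337) + (-167346 + (161 + 143)²)*(-133390 - 39763) = -10373 + (-167346 + 304²)*(-173153) = -10373 + (-167346 + 92416)*(-173153) = -10373 - 74930*(-173153) = -10373 + 12974354290 = 12974343917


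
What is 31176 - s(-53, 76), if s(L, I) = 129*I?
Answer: 21372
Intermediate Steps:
31176 - s(-53, 76) = 31176 - 129*76 = 31176 - 1*9804 = 31176 - 9804 = 21372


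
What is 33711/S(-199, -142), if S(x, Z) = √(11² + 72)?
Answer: 33711*√193/193 ≈ 2426.6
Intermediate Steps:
S(x, Z) = √193 (S(x, Z) = √(121 + 72) = √193)
33711/S(-199, -142) = 33711/(√193) = 33711*(√193/193) = 33711*√193/193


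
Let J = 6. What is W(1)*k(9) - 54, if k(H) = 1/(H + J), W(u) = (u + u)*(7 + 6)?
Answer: -784/15 ≈ -52.267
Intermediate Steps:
W(u) = 26*u (W(u) = (2*u)*13 = 26*u)
k(H) = 1/(6 + H) (k(H) = 1/(H + 6) = 1/(6 + H))
W(1)*k(9) - 54 = (26*1)/(6 + 9) - 54 = 26/15 - 54 = -784/15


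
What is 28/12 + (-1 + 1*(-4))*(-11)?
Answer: 172/3 ≈ 57.333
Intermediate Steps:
28/12 + (-1 + 1*(-4))*(-11) = 28*(1/12) + (-1 - 4)*(-11) = 7/3 - 5*(-11) = 7/3 + 55 = 172/3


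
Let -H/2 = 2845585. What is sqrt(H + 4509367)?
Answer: I*sqrt(1181803) ≈ 1087.1*I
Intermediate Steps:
H = -5691170 (H = -2*2845585 = -5691170)
sqrt(H + 4509367) = sqrt(-5691170 + 4509367) = sqrt(-1181803) = I*sqrt(1181803)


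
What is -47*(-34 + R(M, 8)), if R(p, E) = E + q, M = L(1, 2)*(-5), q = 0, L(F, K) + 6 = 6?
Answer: 1222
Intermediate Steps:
L(F, K) = 0 (L(F, K) = -6 + 6 = 0)
M = 0 (M = 0*(-5) = 0)
R(p, E) = E (R(p, E) = E + 0 = E)
-47*(-34 + R(M, 8)) = -47*(-34 + 8) = -47*(-26) = 1222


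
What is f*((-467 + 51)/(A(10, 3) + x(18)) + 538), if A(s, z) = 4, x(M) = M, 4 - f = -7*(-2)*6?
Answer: -456800/11 ≈ -41527.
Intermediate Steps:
f = -80 (f = 4 - (-7*(-2))*6 = 4 - 14*6 = 4 - 1*84 = 4 - 84 = -80)
f*((-467 + 51)/(A(10, 3) + x(18)) + 538) = -80*((-467 + 51)/(4 + 18) + 538) = -80*(-416/22 + 538) = -80*(-416*1/22 + 538) = -80*(-208/11 + 538) = -80*5710/11 = -456800/11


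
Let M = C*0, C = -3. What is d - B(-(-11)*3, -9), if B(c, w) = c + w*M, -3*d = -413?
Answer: 314/3 ≈ 104.67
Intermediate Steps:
M = 0 (M = -3*0 = 0)
d = 413/3 (d = -⅓*(-413) = 413/3 ≈ 137.67)
B(c, w) = c (B(c, w) = c + w*0 = c + 0 = c)
d - B(-(-11)*3, -9) = 413/3 - (-1)*(-11*3) = 413/3 - (-1)*(-33) = 413/3 - 1*33 = 413/3 - 33 = 314/3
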